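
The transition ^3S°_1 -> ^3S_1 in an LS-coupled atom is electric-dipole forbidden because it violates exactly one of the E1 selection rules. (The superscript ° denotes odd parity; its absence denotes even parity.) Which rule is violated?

the L=0 ↔ L=0 exclusion

Reading off the term symbols: S 1→1, L 0→0, J 1→1, parity odd→even.
Parity must change: odd → even — ✓.
ΔS = 0: S: 1 → 1 — ✓.
ΔL = 0, ±1 (not L=0↔0): L: 0 → 0, ΔL = +0 — ✗.
ΔJ = 0, ±1 (not J=0↔0): J: 1 → 1, ΔJ = +0 — ✓.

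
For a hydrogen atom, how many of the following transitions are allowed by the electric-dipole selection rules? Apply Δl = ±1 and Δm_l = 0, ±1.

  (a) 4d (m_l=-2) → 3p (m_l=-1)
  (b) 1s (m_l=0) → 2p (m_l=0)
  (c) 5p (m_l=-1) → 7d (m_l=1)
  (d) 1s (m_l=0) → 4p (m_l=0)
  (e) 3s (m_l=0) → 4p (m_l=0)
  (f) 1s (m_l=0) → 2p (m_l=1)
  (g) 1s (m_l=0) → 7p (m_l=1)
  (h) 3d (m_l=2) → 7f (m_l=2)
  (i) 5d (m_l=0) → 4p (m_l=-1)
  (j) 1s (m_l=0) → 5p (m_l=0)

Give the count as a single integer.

(a) allowed
(b) allowed
(c) forbidden — Δm_l = +2 (E1 requires Δm_l = 0, ±1)
(d) allowed
(e) allowed
(f) allowed
(g) allowed
(h) allowed
(i) allowed
(j) allowed
Total allowed: 9 of 10.

9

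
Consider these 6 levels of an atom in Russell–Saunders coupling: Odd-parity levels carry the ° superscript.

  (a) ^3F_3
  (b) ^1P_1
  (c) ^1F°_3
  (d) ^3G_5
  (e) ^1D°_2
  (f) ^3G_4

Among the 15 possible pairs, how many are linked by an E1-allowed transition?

1

(a)–(b): forbidden (parity, ΔS, ΔL, ΔJ).
(a)–(c): forbidden (ΔS).
(a)–(d): forbidden (parity, ΔJ).
(a)–(e): forbidden (ΔS).
(a)–(f): forbidden (parity).
(b)–(c): forbidden (ΔL, ΔJ).
(b)–(d): forbidden (parity, ΔS, ΔL, ΔJ).
(b)–(e): allowed.
(b)–(f): forbidden (parity, ΔS, ΔL, ΔJ).
(c)–(d): forbidden (ΔS, ΔJ).
(c)–(e): forbidden (parity).
(c)–(f): forbidden (ΔS).
(d)–(e): forbidden (ΔS, ΔL, ΔJ).
(d)–(f): forbidden (parity).
(e)–(f): forbidden (ΔS, ΔL, ΔJ).
Allowed pairs: 1 of 15.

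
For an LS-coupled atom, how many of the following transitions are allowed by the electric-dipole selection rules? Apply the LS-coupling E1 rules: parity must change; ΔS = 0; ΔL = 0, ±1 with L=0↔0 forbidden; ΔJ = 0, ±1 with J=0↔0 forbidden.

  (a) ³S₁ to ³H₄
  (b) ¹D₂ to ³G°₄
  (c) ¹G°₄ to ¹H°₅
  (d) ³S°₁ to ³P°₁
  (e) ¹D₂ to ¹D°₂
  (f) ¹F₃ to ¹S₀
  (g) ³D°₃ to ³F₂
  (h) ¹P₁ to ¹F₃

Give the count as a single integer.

(a) forbidden (parity, ΔL, ΔJ fail)
(b) forbidden (ΔS, ΔL, ΔJ fail)
(c) forbidden (parity fails)
(d) forbidden (parity fails)
(e) allowed
(f) forbidden (parity, ΔL, ΔJ fail)
(g) allowed
(h) forbidden (parity, ΔL, ΔJ fail)
Total allowed: 2 of 8.

2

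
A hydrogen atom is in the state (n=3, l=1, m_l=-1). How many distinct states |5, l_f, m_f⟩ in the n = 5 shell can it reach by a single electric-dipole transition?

4

E1 requires Δl = ±1, so l_f ∈ {0, 2}; with 0 ≤ l_f ≤ n_f−1 = 4, the allowed l_f values are {0, 2}.
For l_f = 0: m_f ∈ {m_i−1, m_i, m_i+1} ∩ [−0, 0] = {0} → 1 state.
For l_f = 2: m_f ∈ {m_i−1, m_i, m_i+1} ∩ [−2, 2] = {-2, -1, 0} → 3 states.
Total: 4.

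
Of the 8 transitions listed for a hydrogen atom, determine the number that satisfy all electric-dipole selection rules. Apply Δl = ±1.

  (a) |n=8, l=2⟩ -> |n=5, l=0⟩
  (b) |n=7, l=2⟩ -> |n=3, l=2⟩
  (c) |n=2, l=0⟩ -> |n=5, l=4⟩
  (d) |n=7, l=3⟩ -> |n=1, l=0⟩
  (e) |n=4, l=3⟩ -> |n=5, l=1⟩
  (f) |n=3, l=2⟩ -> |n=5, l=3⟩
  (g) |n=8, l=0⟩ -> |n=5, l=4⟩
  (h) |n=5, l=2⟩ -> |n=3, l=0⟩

(a) forbidden — Δl = -2 (E1 requires Δl = ±1)
(b) forbidden — Δl = +0 (E1 requires Δl = ±1)
(c) forbidden — Δl = +4 (E1 requires Δl = ±1)
(d) forbidden — Δl = -3 (E1 requires Δl = ±1)
(e) forbidden — Δl = -2 (E1 requires Δl = ±1)
(f) allowed
(g) forbidden — Δl = +4 (E1 requires Δl = ±1)
(h) forbidden — Δl = -2 (E1 requires Δl = ±1)
Total allowed: 1 of 8.

1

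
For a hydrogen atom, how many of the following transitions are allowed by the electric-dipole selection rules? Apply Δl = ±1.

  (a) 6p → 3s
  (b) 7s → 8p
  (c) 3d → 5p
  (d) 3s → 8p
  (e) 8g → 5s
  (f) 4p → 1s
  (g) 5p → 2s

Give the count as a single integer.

(a) allowed
(b) allowed
(c) allowed
(d) allowed
(e) forbidden — Δl = -4 (E1 requires Δl = ±1)
(f) allowed
(g) allowed
Total allowed: 6 of 7.

6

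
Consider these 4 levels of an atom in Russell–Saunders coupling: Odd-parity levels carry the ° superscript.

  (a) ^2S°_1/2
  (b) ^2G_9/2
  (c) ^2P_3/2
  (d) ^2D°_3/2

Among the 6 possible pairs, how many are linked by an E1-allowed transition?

(a)–(b): forbidden (ΔL, ΔJ).
(a)–(c): allowed.
(a)–(d): forbidden (parity, ΔL).
(b)–(c): forbidden (parity, ΔL, ΔJ).
(b)–(d): forbidden (ΔL, ΔJ).
(c)–(d): allowed.
Allowed pairs: 2 of 6.

2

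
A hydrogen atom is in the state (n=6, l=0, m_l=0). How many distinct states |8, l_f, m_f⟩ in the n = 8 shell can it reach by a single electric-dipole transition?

E1 requires Δl = ±1, so l_f ∈ {-1, 1}; with 0 ≤ l_f ≤ n_f−1 = 7, the allowed l_f values are {1}.
For l_f = 1: m_f ∈ {m_i−1, m_i, m_i+1} ∩ [−1, 1] = {-1, 0, 1} → 3 states.
Total: 3.

3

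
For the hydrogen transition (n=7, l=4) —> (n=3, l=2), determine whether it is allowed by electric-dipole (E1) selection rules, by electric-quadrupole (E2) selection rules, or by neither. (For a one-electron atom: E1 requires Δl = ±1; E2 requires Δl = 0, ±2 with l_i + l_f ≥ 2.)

E2

Δl = 2 − 4 = -2; l_i + l_f = 6.
E1 (Δl = ±1): not satisfied.
E2 (Δl = 0,±2, l_i+l_f ≥ 2): satisfied.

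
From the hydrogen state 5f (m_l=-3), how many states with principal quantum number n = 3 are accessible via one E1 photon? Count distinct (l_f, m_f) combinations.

E1 requires Δl = ±1, so l_f ∈ {2, 4}; with 0 ≤ l_f ≤ n_f−1 = 2, the allowed l_f values are {2}.
For l_f = 2: m_f ∈ {m_i−1, m_i, m_i+1} ∩ [−2, 2] = {-2} → 1 state.
Total: 1.

1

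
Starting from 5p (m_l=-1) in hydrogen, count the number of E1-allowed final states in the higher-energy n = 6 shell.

4

E1 requires Δl = ±1, so l_f ∈ {0, 2}; with 0 ≤ l_f ≤ n_f−1 = 5, the allowed l_f values are {0, 2}.
For l_f = 0: m_f ∈ {m_i−1, m_i, m_i+1} ∩ [−0, 0] = {0} → 1 state.
For l_f = 2: m_f ∈ {m_i−1, m_i, m_i+1} ∩ [−2, 2] = {-2, -1, 0} → 3 states.
Total: 4.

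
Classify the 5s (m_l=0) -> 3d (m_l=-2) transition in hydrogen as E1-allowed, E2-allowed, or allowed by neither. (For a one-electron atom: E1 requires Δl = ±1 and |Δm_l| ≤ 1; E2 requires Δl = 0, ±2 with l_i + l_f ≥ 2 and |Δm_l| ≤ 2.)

Δl = 2 − 0 = +2; l_i + l_f = 2.
Δm_l = -2.
E1 (Δl = ±1, |Δm_l| ≤ 1): not satisfied.
E2 (Δl = 0,±2, l_i+l_f ≥ 2, |Δm_l| ≤ 2): satisfied.

E2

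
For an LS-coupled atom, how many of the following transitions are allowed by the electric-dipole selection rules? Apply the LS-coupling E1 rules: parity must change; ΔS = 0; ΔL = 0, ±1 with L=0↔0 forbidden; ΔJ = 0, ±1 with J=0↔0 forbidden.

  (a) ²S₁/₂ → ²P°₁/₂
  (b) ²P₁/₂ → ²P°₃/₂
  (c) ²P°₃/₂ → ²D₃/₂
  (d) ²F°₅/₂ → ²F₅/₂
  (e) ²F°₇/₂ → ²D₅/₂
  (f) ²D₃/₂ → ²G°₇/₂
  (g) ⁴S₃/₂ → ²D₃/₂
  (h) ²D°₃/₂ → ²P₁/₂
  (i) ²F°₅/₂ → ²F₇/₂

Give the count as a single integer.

(a) allowed
(b) allowed
(c) allowed
(d) allowed
(e) allowed
(f) forbidden (ΔL, ΔJ fail)
(g) forbidden (parity, ΔS, ΔL fail)
(h) allowed
(i) allowed
Total allowed: 7 of 9.

7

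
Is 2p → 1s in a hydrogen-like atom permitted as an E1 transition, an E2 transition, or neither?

Δl = 0 − 1 = -1; l_i + l_f = 1.
E1 (Δl = ±1): satisfied.
E2 (Δl = 0,±2, l_i+l_f ≥ 2): not satisfied.

E1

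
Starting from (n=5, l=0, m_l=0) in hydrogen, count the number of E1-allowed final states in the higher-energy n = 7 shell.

E1 requires Δl = ±1, so l_f ∈ {-1, 1}; with 0 ≤ l_f ≤ n_f−1 = 6, the allowed l_f values are {1}.
For l_f = 1: m_f ∈ {m_i−1, m_i, m_i+1} ∩ [−1, 1] = {-1, 0, 1} → 3 states.
Total: 3.

3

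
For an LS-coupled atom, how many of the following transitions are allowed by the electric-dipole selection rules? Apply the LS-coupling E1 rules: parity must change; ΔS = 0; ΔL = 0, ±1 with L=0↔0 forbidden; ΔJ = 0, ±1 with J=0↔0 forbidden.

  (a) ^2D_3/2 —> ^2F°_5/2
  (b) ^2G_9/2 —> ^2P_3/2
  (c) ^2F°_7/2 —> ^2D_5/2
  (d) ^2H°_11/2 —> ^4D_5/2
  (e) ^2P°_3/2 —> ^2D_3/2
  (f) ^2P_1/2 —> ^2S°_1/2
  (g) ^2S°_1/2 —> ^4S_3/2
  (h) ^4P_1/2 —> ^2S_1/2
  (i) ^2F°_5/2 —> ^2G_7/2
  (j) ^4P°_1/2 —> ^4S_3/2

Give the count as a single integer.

6

(a) allowed
(b) forbidden (parity, ΔL, ΔJ fail)
(c) allowed
(d) forbidden (ΔS, ΔL, ΔJ fail)
(e) allowed
(f) allowed
(g) forbidden (ΔS, ΔL fail)
(h) forbidden (parity, ΔS fail)
(i) allowed
(j) allowed
Total allowed: 6 of 10.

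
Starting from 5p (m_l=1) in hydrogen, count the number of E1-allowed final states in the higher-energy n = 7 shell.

E1 requires Δl = ±1, so l_f ∈ {0, 2}; with 0 ≤ l_f ≤ n_f−1 = 6, the allowed l_f values are {0, 2}.
For l_f = 0: m_f ∈ {m_i−1, m_i, m_i+1} ∩ [−0, 0] = {0} → 1 state.
For l_f = 2: m_f ∈ {m_i−1, m_i, m_i+1} ∩ [−2, 2] = {0, 1, 2} → 3 states.
Total: 4.

4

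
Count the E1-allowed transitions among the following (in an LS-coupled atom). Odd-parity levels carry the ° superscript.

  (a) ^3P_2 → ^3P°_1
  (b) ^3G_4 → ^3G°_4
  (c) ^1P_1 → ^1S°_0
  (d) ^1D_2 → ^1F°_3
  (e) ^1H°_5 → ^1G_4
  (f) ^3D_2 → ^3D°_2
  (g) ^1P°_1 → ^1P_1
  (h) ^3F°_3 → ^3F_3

(a) allowed
(b) allowed
(c) allowed
(d) allowed
(e) allowed
(f) allowed
(g) allowed
(h) allowed
Total allowed: 8 of 8.

8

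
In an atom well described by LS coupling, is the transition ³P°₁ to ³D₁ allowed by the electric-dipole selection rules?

Parity must change: odd → even — ok.
ΔS = 0: S: 1 → 1 — ok.
ΔL = 0, ±1 (not L=0↔0): L: 1 → 2, ΔL = +1 — ok.
ΔJ = 0, ±1 (not J=0↔0): J: 1 → 1, ΔJ = +0 — ok.
All four E1 rules are satisfied.

allowed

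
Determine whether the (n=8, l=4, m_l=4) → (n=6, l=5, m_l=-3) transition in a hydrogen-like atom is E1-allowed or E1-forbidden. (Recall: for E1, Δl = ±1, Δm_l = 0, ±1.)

Δl = 5 − 4 = +1; the E1 rule Δl = ±1 is satisfied.
Δm_l = -3 − (4) = -7. E1 requires Δm_l = 0, ±1: violated.
The transition is electric-dipole forbidden.

forbidden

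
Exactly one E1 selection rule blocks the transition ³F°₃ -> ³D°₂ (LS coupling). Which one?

parity

Initial level: S=1, L=3, J=3, parity odd. Final level: S=1, L=2, J=2, parity odd.
ΔL = 0, ±1 (not L=0↔0): L: 3 → 2, ΔL = -1 — satisfied.
ΔS = 0: S: 1 → 1 — satisfied.
Parity must change: odd → odd — violated.
ΔJ = 0, ±1 (not J=0↔0): J: 3 → 2, ΔJ = -1 — satisfied.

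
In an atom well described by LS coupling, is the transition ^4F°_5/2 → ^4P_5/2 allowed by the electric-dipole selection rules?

forbidden

Reading off the term symbols: S 3/2→3/2, L 3→1, J 5/2→5/2, parity odd→even.
ΔS = 0: S: 3/2 → 3/2 — ✓.
ΔL = 0, ±1 (not L=0↔0): L: 3 → 1, ΔL = -2 — ✗.
Parity must change: odd → even — ✓.
ΔJ = 0, ±1 (not J=0↔0): J: 5/2 → 5/2, ΔJ = +0 — ✓.
Rule(s) violated: ΔL.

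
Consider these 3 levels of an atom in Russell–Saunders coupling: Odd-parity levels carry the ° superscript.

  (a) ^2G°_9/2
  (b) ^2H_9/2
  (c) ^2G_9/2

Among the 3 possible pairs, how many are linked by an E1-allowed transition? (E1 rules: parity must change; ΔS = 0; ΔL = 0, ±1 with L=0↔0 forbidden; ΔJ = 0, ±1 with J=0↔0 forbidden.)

(a)–(b): allowed.
(a)–(c): allowed.
(b)–(c): forbidden (parity).
Allowed pairs: 2 of 3.

2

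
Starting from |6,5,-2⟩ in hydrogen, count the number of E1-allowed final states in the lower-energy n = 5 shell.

3

E1 requires Δl = ±1, so l_f ∈ {4, 6}; with 0 ≤ l_f ≤ n_f−1 = 4, the allowed l_f values are {4}.
For l_f = 4: m_f ∈ {m_i−1, m_i, m_i+1} ∩ [−4, 4] = {-3, -2, -1} → 3 states.
Total: 3.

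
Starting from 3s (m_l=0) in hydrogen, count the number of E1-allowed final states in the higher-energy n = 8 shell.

3

E1 requires Δl = ±1, so l_f ∈ {-1, 1}; with 0 ≤ l_f ≤ n_f−1 = 7, the allowed l_f values are {1}.
For l_f = 1: m_f ∈ {m_i−1, m_i, m_i+1} ∩ [−1, 1] = {-1, 0, 1} → 3 states.
Total: 3.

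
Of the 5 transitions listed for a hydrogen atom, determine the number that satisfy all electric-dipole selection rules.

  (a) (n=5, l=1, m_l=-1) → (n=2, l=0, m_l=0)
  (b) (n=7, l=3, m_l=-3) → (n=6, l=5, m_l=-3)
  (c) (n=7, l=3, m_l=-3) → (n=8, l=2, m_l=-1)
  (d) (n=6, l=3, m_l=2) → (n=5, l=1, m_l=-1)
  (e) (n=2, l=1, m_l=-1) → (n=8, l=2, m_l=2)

1

(a) allowed
(b) forbidden — Δl = +2 (E1 requires Δl = ±1)
(c) forbidden — Δm_l = +2 (E1 requires Δm_l = 0, ±1)
(d) forbidden — Δl = -2 (E1 requires Δl = ±1); Δm_l = -3 (E1 requires Δm_l = 0, ±1)
(e) forbidden — Δm_l = +3 (E1 requires Δm_l = 0, ±1)
Total allowed: 1 of 5.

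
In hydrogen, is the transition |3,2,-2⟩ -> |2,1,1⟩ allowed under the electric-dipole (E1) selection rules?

forbidden

Initial l = 2, final l = 1, so Δl = -1. E1 requires Δl = ±1: satisfied.
Δm_l = 1 − (-2) = +3. E1 requires Δm_l = 0, ±1: violated.
The transition is electric-dipole forbidden.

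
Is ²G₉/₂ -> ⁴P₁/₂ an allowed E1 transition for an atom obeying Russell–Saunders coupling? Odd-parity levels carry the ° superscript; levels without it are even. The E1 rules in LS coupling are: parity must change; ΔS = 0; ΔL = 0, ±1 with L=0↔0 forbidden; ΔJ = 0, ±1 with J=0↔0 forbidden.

Reading off the term symbols: S 1/2→3/2, L 4→1, J 9/2→1/2, parity even→even.
ΔJ = 0, ±1 (not J=0↔0): J: 9/2 → 1/2, ΔJ = -4 — violated.
Parity must change: even → even — violated.
ΔS = 0: S: 1/2 → 3/2 — violated.
ΔL = 0, ±1 (not L=0↔0): L: 4 → 1, ΔL = -3 — violated.
Rule(s) violated: parity, ΔS, ΔL, ΔJ.

forbidden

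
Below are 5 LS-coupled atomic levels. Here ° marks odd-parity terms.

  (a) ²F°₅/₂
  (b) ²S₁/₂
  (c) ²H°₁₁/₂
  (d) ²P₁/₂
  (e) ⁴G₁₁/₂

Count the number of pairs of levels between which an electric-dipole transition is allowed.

0

(a)–(b): forbidden (ΔL, ΔJ).
(a)–(c): forbidden (parity, ΔL, ΔJ).
(a)–(d): forbidden (ΔL, ΔJ).
(a)–(e): forbidden (ΔS, ΔJ).
(b)–(c): forbidden (ΔL, ΔJ).
(b)–(d): forbidden (parity).
(b)–(e): forbidden (parity, ΔS, ΔL, ΔJ).
(c)–(d): forbidden (ΔL, ΔJ).
(c)–(e): forbidden (ΔS).
(d)–(e): forbidden (parity, ΔS, ΔL, ΔJ).
Allowed pairs: 0 of 10.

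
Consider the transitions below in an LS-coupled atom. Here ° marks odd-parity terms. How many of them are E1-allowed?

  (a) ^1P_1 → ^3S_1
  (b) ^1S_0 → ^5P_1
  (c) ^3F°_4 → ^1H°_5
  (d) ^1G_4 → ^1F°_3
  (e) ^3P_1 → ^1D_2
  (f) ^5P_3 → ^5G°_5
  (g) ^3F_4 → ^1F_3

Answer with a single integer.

1

(a) forbidden (parity, ΔS fail)
(b) forbidden (parity, ΔS fail)
(c) forbidden (parity, ΔS, ΔL fail)
(d) allowed
(e) forbidden (parity, ΔS fail)
(f) forbidden (ΔL, ΔJ fail)
(g) forbidden (parity, ΔS fail)
Total allowed: 1 of 7.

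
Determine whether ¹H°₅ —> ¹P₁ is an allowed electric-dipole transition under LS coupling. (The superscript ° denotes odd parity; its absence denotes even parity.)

Initial level: S=0, L=5, J=5, parity odd. Final level: S=0, L=1, J=1, parity even.
ΔS = 0: S: 0 → 0 — ok.
ΔL = 0, ±1 (not L=0↔0): L: 5 → 1, ΔL = -4 — fails.
Parity must change: odd → even — ok.
ΔJ = 0, ±1 (not J=0↔0): J: 5 → 1, ΔJ = -4 — fails.
Rule(s) violated: ΔL, ΔJ.

forbidden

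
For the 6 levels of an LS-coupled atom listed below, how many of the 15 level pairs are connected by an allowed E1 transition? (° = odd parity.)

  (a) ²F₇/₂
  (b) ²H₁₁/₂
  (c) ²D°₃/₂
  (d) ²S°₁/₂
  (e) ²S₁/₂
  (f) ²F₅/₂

1

(a)–(b): forbidden (parity, ΔL, ΔJ).
(a)–(c): forbidden (ΔJ).
(a)–(d): forbidden (ΔL, ΔJ).
(a)–(e): forbidden (parity, ΔL, ΔJ).
(a)–(f): forbidden (parity).
(b)–(c): forbidden (ΔL, ΔJ).
(b)–(d): forbidden (ΔL, ΔJ).
(b)–(e): forbidden (parity, ΔL, ΔJ).
(b)–(f): forbidden (parity, ΔL, ΔJ).
(c)–(d): forbidden (parity, ΔL).
(c)–(e): forbidden (ΔL).
(c)–(f): allowed.
(d)–(e): forbidden (ΔL).
(d)–(f): forbidden (ΔL, ΔJ).
(e)–(f): forbidden (parity, ΔL, ΔJ).
Allowed pairs: 1 of 15.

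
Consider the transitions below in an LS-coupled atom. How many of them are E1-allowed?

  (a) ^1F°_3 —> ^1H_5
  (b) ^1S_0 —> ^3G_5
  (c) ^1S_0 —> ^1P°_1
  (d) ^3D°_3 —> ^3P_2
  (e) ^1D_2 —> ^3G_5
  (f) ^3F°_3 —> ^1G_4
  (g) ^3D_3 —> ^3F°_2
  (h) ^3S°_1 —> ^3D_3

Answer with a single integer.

(a) forbidden (ΔL, ΔJ fail)
(b) forbidden (parity, ΔS, ΔL, ΔJ fail)
(c) allowed
(d) allowed
(e) forbidden (parity, ΔS, ΔL, ΔJ fail)
(f) forbidden (ΔS fails)
(g) allowed
(h) forbidden (ΔL, ΔJ fail)
Total allowed: 3 of 8.

3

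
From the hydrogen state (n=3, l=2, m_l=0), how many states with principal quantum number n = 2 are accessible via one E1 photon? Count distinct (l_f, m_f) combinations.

E1 requires Δl = ±1, so l_f ∈ {1, 3}; with 0 ≤ l_f ≤ n_f−1 = 1, the allowed l_f values are {1}.
For l_f = 1: m_f ∈ {m_i−1, m_i, m_i+1} ∩ [−1, 1] = {-1, 0, 1} → 3 states.
Total: 3.

3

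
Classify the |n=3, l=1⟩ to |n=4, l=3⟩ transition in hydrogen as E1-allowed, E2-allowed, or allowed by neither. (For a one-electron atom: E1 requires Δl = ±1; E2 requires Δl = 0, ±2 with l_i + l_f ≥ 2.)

E2

Δl = 3 − 1 = +2; l_i + l_f = 4.
E1 (Δl = ±1): not satisfied.
E2 (Δl = 0,±2, l_i+l_f ≥ 2): satisfied.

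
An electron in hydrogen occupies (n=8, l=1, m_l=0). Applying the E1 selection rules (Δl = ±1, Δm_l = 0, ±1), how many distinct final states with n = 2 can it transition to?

E1 requires Δl = ±1, so l_f ∈ {0, 2}; with 0 ≤ l_f ≤ n_f−1 = 1, the allowed l_f values are {0}.
For l_f = 0: m_f ∈ {m_i−1, m_i, m_i+1} ∩ [−0, 0] = {0} → 1 state.
Total: 1.

1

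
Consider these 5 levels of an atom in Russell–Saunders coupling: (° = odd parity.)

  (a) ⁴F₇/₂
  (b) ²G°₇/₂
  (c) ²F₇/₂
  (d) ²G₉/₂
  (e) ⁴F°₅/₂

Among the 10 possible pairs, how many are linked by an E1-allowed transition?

3

(a)–(b): forbidden (ΔS).
(a)–(c): forbidden (parity, ΔS).
(a)–(d): forbidden (parity, ΔS).
(a)–(e): allowed.
(b)–(c): allowed.
(b)–(d): allowed.
(b)–(e): forbidden (parity, ΔS).
(c)–(d): forbidden (parity).
(c)–(e): forbidden (ΔS).
(d)–(e): forbidden (ΔS, ΔJ).
Allowed pairs: 3 of 10.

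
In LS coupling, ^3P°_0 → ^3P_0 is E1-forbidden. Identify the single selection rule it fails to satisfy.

the J=0 ↔ J=0 exclusion

Parity must change: odd → even — ok.
ΔS = 0: S: 1 → 1 — ok.
ΔL = 0, ±1 (not L=0↔0): L: 1 → 1, ΔL = +0 — ok.
ΔJ = 0, ±1 (not J=0↔0): J: 0 → 0, ΔJ = +0 — fails.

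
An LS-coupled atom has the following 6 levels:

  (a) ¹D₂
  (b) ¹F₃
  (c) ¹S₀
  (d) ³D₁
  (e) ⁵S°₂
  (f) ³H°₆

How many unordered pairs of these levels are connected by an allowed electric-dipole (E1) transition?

0

(a)–(b): forbidden (parity).
(a)–(c): forbidden (parity, ΔL, ΔJ).
(a)–(d): forbidden (parity, ΔS).
(a)–(e): forbidden (ΔS, ΔL).
(a)–(f): forbidden (ΔS, ΔL, ΔJ).
(b)–(c): forbidden (parity, ΔL, ΔJ).
(b)–(d): forbidden (parity, ΔS, ΔJ).
(b)–(e): forbidden (ΔS, ΔL).
(b)–(f): forbidden (ΔS, ΔL, ΔJ).
(c)–(d): forbidden (parity, ΔS, ΔL).
(c)–(e): forbidden (ΔS, ΔL, ΔJ).
(c)–(f): forbidden (ΔS, ΔL, ΔJ).
(d)–(e): forbidden (ΔS, ΔL).
(d)–(f): forbidden (ΔL, ΔJ).
(e)–(f): forbidden (parity, ΔS, ΔL, ΔJ).
Allowed pairs: 0 of 15.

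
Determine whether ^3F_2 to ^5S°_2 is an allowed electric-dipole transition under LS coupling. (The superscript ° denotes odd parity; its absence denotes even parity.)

forbidden

Reading off the term symbols: S 1→2, L 3→0, J 2→2, parity even→odd.
Parity must change: even → odd — passes.
ΔS = 0: S: 1 → 2 — fails.
ΔL = 0, ±1 (not L=0↔0): L: 3 → 0, ΔL = -3 — fails.
ΔJ = 0, ±1 (not J=0↔0): J: 2 → 2, ΔJ = +0 — passes.
Rule(s) violated: ΔS, ΔL.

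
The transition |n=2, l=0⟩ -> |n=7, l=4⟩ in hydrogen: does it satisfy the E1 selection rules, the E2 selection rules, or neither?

Δl = 4 − 0 = +4; l_i + l_f = 4.
E1 (Δl = ±1): not satisfied.
E2 (Δl = 0,±2, l_i+l_f ≥ 2): not satisfied.

neither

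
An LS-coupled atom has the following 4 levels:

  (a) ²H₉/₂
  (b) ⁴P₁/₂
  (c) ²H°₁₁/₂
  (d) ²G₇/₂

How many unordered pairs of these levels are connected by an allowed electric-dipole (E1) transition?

(a)–(b): forbidden (parity, ΔS, ΔL, ΔJ).
(a)–(c): allowed.
(a)–(d): forbidden (parity).
(b)–(c): forbidden (ΔS, ΔL, ΔJ).
(b)–(d): forbidden (parity, ΔS, ΔL, ΔJ).
(c)–(d): forbidden (ΔJ).
Allowed pairs: 1 of 6.

1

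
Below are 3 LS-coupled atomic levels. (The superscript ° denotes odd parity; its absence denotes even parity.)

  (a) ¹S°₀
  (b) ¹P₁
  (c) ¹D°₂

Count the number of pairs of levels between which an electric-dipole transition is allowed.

2

(a)–(b): allowed.
(a)–(c): forbidden (parity, ΔL, ΔJ).
(b)–(c): allowed.
Allowed pairs: 2 of 3.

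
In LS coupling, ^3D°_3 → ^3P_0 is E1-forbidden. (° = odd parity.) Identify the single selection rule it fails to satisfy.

the ΔJ = 0, ±1 rule

Parity must change: odd → even — satisfied.
ΔS = 0: S: 1 → 1 — satisfied.
ΔL = 0, ±1 (not L=0↔0): L: 2 → 1, ΔL = -1 — satisfied.
ΔJ = 0, ±1 (not J=0↔0): J: 3 → 0, ΔJ = -3 — violated.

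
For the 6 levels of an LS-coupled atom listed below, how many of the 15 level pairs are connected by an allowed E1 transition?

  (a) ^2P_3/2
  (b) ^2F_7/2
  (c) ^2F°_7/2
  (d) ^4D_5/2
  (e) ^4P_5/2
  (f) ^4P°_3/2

(a)–(b): forbidden (parity, ΔL, ΔJ).
(a)–(c): forbidden (ΔL, ΔJ).
(a)–(d): forbidden (parity, ΔS).
(a)–(e): forbidden (parity, ΔS).
(a)–(f): forbidden (ΔS).
(b)–(c): allowed.
(b)–(d): forbidden (parity, ΔS).
(b)–(e): forbidden (parity, ΔS, ΔL).
(b)–(f): forbidden (ΔS, ΔL, ΔJ).
(c)–(d): forbidden (ΔS).
(c)–(e): forbidden (ΔS, ΔL).
(c)–(f): forbidden (parity, ΔS, ΔL, ΔJ).
(d)–(e): forbidden (parity).
(d)–(f): allowed.
(e)–(f): allowed.
Allowed pairs: 3 of 15.

3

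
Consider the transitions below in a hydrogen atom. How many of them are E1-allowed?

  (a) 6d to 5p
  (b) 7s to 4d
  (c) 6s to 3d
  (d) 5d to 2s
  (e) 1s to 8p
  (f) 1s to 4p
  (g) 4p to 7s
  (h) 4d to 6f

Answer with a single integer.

(a) allowed
(b) forbidden — Δl = +2 (E1 requires Δl = ±1)
(c) forbidden — Δl = +2 (E1 requires Δl = ±1)
(d) forbidden — Δl = -2 (E1 requires Δl = ±1)
(e) allowed
(f) allowed
(g) allowed
(h) allowed
Total allowed: 5 of 8.

5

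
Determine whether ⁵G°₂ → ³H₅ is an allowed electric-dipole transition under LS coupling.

Initial level: S=2, L=4, J=2, parity odd. Final level: S=1, L=5, J=5, parity even.
Parity must change: odd → even — satisfied.
ΔS = 0: S: 2 → 1 — violated.
ΔL = 0, ±1 (not L=0↔0): L: 4 → 5, ΔL = +1 — satisfied.
ΔJ = 0, ±1 (not J=0↔0): J: 2 → 5, ΔJ = +3 — violated.
Rule(s) violated: ΔS, ΔJ.

forbidden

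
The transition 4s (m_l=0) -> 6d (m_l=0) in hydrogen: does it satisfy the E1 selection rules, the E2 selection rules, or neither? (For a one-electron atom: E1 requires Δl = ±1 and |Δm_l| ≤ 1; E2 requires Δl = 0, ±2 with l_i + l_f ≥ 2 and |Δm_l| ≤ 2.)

E2

Δl = 2 − 0 = +2; l_i + l_f = 2.
Δm_l = +0.
E1 (Δl = ±1, |Δm_l| ≤ 1): not satisfied.
E2 (Δl = 0,±2, l_i+l_f ≥ 2, |Δm_l| ≤ 2): satisfied.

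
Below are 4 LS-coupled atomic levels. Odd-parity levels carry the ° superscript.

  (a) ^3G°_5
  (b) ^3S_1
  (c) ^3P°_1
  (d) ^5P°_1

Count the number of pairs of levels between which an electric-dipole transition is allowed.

1

(a)–(b): forbidden (ΔL, ΔJ).
(a)–(c): forbidden (parity, ΔL, ΔJ).
(a)–(d): forbidden (parity, ΔS, ΔL, ΔJ).
(b)–(c): allowed.
(b)–(d): forbidden (ΔS).
(c)–(d): forbidden (parity, ΔS).
Allowed pairs: 1 of 6.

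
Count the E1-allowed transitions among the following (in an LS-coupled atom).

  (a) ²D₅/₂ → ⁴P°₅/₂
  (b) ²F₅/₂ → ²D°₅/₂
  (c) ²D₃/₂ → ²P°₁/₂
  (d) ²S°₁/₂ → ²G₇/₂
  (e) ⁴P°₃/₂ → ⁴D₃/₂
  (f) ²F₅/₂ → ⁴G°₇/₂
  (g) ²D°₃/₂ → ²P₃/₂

4

(a) forbidden (ΔS fails)
(b) allowed
(c) allowed
(d) forbidden (ΔL, ΔJ fail)
(e) allowed
(f) forbidden (ΔS fails)
(g) allowed
Total allowed: 4 of 7.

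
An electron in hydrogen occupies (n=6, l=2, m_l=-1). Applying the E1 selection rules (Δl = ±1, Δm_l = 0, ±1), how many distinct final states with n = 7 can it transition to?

E1 requires Δl = ±1, so l_f ∈ {1, 3}; with 0 ≤ l_f ≤ n_f−1 = 6, the allowed l_f values are {1, 3}.
For l_f = 1: m_f ∈ {m_i−1, m_i, m_i+1} ∩ [−1, 1] = {-1, 0} → 2 states.
For l_f = 3: m_f ∈ {m_i−1, m_i, m_i+1} ∩ [−3, 3] = {-2, -1, 0} → 3 states.
Total: 5.

5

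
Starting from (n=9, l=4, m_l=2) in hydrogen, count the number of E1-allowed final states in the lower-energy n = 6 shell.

6

E1 requires Δl = ±1, so l_f ∈ {3, 5}; with 0 ≤ l_f ≤ n_f−1 = 5, the allowed l_f values are {3, 5}.
For l_f = 3: m_f ∈ {m_i−1, m_i, m_i+1} ∩ [−3, 3] = {1, 2, 3} → 3 states.
For l_f = 5: m_f ∈ {m_i−1, m_i, m_i+1} ∩ [−5, 5] = {1, 2, 3} → 3 states.
Total: 6.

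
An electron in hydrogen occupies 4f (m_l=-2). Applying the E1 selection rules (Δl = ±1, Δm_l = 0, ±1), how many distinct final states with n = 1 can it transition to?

E1 requires l_f ∈ {2, 4}, but neither lies in [0, 0], so no final state is reachable.
Total: 0.

0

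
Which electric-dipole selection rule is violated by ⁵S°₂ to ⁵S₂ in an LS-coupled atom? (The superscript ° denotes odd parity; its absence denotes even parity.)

the L=0 ↔ L=0 exclusion

Reading off the term symbols: S 2→2, L 0→0, J 2→2, parity odd→even.
Parity must change: odd → even — ✓.
ΔS = 0: S: 2 → 2 — ✓.
ΔJ = 0, ±1 (not J=0↔0): J: 2 → 2, ΔJ = +0 — ✓.
ΔL = 0, ±1 (not L=0↔0): L: 0 → 0, ΔL = +0 — ✗.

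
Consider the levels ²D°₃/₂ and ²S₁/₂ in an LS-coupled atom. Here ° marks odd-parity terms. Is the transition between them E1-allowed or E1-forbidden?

forbidden

Parity must change: odd → even — satisfied.
ΔS = 0: S: 1/2 → 1/2 — satisfied.
ΔL = 0, ±1 (not L=0↔0): L: 2 → 0, ΔL = -2 — violated.
ΔJ = 0, ±1 (not J=0↔0): J: 3/2 → 1/2, ΔJ = -1 — satisfied.
Rule(s) violated: ΔL.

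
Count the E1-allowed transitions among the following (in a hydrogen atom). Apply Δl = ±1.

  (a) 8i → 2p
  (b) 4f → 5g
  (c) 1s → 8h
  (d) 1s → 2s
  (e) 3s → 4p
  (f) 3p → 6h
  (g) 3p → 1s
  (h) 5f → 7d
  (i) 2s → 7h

4

(a) forbidden — Δl = -5 (E1 requires Δl = ±1)
(b) allowed
(c) forbidden — Δl = +5 (E1 requires Δl = ±1)
(d) forbidden — Δl = +0 (E1 requires Δl = ±1)
(e) allowed
(f) forbidden — Δl = +4 (E1 requires Δl = ±1)
(g) allowed
(h) allowed
(i) forbidden — Δl = +5 (E1 requires Δl = ±1)
Total allowed: 4 of 9.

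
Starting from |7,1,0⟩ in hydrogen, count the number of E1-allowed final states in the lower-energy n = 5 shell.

E1 requires Δl = ±1, so l_f ∈ {0, 2}; with 0 ≤ l_f ≤ n_f−1 = 4, the allowed l_f values are {0, 2}.
For l_f = 0: m_f ∈ {m_i−1, m_i, m_i+1} ∩ [−0, 0] = {0} → 1 state.
For l_f = 2: m_f ∈ {m_i−1, m_i, m_i+1} ∩ [−2, 2] = {-1, 0, 1} → 3 states.
Total: 4.

4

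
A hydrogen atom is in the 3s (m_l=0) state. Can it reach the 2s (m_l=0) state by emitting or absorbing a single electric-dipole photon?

forbidden

Δl = 0 − 0 = +0; the E1 rule Δl = ±1 is fails.
m_l: 0 → 0 (Δm_l = +0). |Δm_l| ≤ 1 passes.
The transition is electric-dipole forbidden.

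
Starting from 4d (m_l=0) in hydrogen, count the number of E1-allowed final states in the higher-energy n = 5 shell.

6

E1 requires Δl = ±1, so l_f ∈ {1, 3}; with 0 ≤ l_f ≤ n_f−1 = 4, the allowed l_f values are {1, 3}.
For l_f = 1: m_f ∈ {m_i−1, m_i, m_i+1} ∩ [−1, 1] = {-1, 0, 1} → 3 states.
For l_f = 3: m_f ∈ {m_i−1, m_i, m_i+1} ∩ [−3, 3] = {-1, 0, 1} → 3 states.
Total: 6.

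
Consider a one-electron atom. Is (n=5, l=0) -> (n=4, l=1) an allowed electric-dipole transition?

Δl = 1 − 0 = +1; the E1 rule Δl = ±1 is ✓.
All E1 selection rules are satisfied.

allowed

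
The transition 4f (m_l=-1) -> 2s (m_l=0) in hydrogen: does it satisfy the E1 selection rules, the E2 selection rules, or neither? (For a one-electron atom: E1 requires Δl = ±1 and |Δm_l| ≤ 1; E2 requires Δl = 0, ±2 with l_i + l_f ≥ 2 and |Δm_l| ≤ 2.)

Δl = 0 − 3 = -3; l_i + l_f = 3.
Δm_l = +1.
E1 (Δl = ±1, |Δm_l| ≤ 1): not satisfied.
E2 (Δl = 0,±2, l_i+l_f ≥ 2, |Δm_l| ≤ 2): not satisfied.

neither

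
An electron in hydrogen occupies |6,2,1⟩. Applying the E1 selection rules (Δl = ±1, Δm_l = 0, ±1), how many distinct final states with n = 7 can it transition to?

5

E1 requires Δl = ±1, so l_f ∈ {1, 3}; with 0 ≤ l_f ≤ n_f−1 = 6, the allowed l_f values are {1, 3}.
For l_f = 1: m_f ∈ {m_i−1, m_i, m_i+1} ∩ [−1, 1] = {0, 1} → 2 states.
For l_f = 3: m_f ∈ {m_i−1, m_i, m_i+1} ∩ [−3, 3] = {0, 1, 2} → 3 states.
Total: 5.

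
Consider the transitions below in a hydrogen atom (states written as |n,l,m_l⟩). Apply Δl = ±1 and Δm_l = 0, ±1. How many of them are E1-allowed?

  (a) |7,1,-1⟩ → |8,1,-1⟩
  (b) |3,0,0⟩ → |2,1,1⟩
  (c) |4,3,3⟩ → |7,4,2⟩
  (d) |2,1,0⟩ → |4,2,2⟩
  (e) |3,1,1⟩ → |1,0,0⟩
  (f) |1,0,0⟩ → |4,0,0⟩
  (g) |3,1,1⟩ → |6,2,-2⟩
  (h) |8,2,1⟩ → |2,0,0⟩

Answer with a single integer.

3

(a) forbidden — Δl = +0 (E1 requires Δl = ±1)
(b) allowed
(c) allowed
(d) forbidden — Δm_l = +2 (E1 requires Δm_l = 0, ±1)
(e) allowed
(f) forbidden — Δl = +0 (E1 requires Δl = ±1)
(g) forbidden — Δm_l = -3 (E1 requires Δm_l = 0, ±1)
(h) forbidden — Δl = -2 (E1 requires Δl = ±1)
Total allowed: 3 of 8.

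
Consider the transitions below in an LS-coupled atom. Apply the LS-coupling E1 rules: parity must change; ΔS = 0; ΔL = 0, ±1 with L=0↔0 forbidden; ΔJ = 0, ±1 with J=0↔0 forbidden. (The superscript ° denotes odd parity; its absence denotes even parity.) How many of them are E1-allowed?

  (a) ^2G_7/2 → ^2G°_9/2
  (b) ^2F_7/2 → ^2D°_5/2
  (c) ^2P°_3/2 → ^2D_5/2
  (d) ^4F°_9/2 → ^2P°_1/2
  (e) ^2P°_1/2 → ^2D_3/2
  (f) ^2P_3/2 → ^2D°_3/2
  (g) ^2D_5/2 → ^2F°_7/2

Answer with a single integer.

6

(a) allowed
(b) allowed
(c) allowed
(d) forbidden (parity, ΔS, ΔL, ΔJ fail)
(e) allowed
(f) allowed
(g) allowed
Total allowed: 6 of 7.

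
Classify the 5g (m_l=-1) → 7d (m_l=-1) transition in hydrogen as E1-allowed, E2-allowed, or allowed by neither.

Δl = 2 − 4 = -2; l_i + l_f = 6.
Δm_l = +0.
E1 (Δl = ±1, |Δm_l| ≤ 1): not satisfied.
E2 (Δl = 0,±2, l_i+l_f ≥ 2, |Δm_l| ≤ 2): satisfied.

E2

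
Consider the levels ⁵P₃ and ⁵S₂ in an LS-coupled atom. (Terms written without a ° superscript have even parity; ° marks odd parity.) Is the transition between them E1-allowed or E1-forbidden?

Reading off the term symbols: S 2→2, L 1→0, J 3→2, parity even→even.
ΔJ = 0, ±1 (not J=0↔0): J: 3 → 2, ΔJ = -1 — passes.
ΔL = 0, ±1 (not L=0↔0): L: 1 → 0, ΔL = -1 — passes.
ΔS = 0: S: 2 → 2 — passes.
Parity must change: even → even — fails.
Rule(s) violated: parity.

forbidden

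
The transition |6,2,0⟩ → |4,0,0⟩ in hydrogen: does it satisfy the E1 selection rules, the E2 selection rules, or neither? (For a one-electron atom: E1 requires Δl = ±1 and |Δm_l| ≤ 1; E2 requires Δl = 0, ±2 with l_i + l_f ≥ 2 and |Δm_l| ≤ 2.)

E2

Δl = 0 − 2 = -2; l_i + l_f = 2.
Δm_l = +0.
E1 (Δl = ±1, |Δm_l| ≤ 1): not satisfied.
E2 (Δl = 0,±2, l_i+l_f ≥ 2, |Δm_l| ≤ 2): satisfied.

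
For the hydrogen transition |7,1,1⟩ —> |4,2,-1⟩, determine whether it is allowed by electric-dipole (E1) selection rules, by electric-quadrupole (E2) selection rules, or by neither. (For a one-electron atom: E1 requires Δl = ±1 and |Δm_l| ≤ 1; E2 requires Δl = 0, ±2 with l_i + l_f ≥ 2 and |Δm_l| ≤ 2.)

Δl = 2 − 1 = +1; l_i + l_f = 3.
Δm_l = -2.
E1 (Δl = ±1, |Δm_l| ≤ 1): not satisfied.
E2 (Δl = 0,±2, l_i+l_f ≥ 2, |Δm_l| ≤ 2): not satisfied.

neither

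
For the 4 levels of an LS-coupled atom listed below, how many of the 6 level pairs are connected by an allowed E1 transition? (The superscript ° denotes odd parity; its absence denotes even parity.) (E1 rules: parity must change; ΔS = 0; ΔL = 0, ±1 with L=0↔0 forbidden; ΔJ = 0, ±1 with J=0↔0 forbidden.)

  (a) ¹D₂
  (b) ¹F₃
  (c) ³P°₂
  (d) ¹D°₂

2

(a)–(b): forbidden (parity).
(a)–(c): forbidden (ΔS).
(a)–(d): allowed.
(b)–(c): forbidden (ΔS, ΔL).
(b)–(d): allowed.
(c)–(d): forbidden (parity, ΔS).
Allowed pairs: 2 of 6.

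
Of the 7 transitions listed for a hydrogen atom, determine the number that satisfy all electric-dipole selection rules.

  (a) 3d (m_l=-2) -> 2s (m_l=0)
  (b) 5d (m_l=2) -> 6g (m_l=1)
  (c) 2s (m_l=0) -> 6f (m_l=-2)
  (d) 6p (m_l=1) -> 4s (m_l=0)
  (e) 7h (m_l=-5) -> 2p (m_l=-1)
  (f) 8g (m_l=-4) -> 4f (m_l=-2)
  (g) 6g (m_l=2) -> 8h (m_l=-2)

(a) forbidden — Δl = -2 (E1 requires Δl = ±1); Δm_l = +2 (E1 requires Δm_l = 0, ±1)
(b) forbidden — Δl = +2 (E1 requires Δl = ±1)
(c) forbidden — Δl = +3 (E1 requires Δl = ±1); Δm_l = -2 (E1 requires Δm_l = 0, ±1)
(d) allowed
(e) forbidden — Δl = -4 (E1 requires Δl = ±1); Δm_l = +4 (E1 requires Δm_l = 0, ±1)
(f) forbidden — Δm_l = +2 (E1 requires Δm_l = 0, ±1)
(g) forbidden — Δm_l = -4 (E1 requires Δm_l = 0, ±1)
Total allowed: 1 of 7.

1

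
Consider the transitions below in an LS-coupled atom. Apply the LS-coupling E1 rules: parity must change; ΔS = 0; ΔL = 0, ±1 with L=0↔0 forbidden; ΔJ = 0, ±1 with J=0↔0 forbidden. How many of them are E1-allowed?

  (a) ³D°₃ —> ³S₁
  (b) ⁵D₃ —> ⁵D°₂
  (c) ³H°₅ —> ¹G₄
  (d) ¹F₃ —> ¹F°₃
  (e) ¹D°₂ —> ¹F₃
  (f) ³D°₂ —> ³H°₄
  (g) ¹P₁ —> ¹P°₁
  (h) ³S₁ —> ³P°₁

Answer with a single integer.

(a) forbidden (ΔL, ΔJ fail)
(b) allowed
(c) forbidden (ΔS fails)
(d) allowed
(e) allowed
(f) forbidden (parity, ΔL, ΔJ fail)
(g) allowed
(h) allowed
Total allowed: 5 of 8.

5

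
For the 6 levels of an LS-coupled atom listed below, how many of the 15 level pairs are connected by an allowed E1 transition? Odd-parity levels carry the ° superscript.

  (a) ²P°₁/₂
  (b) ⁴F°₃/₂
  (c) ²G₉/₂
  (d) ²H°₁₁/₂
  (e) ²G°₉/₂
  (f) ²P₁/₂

3

(a)–(b): forbidden (parity, ΔS, ΔL).
(a)–(c): forbidden (ΔL, ΔJ).
(a)–(d): forbidden (parity, ΔL, ΔJ).
(a)–(e): forbidden (parity, ΔL, ΔJ).
(a)–(f): allowed.
(b)–(c): forbidden (ΔS, ΔJ).
(b)–(d): forbidden (parity, ΔS, ΔL, ΔJ).
(b)–(e): forbidden (parity, ΔS, ΔJ).
(b)–(f): forbidden (ΔS, ΔL).
(c)–(d): allowed.
(c)–(e): allowed.
(c)–(f): forbidden (parity, ΔL, ΔJ).
(d)–(e): forbidden (parity).
(d)–(f): forbidden (ΔL, ΔJ).
(e)–(f): forbidden (ΔL, ΔJ).
Allowed pairs: 3 of 15.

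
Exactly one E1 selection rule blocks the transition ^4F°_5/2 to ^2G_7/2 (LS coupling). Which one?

the ΔS = 0 rule

Reading off the term symbols: S 3/2→1/2, L 3→4, J 5/2→7/2, parity odd→even.
ΔL = 0, ±1 (not L=0↔0): L: 3 → 4, ΔL = +1 — ✓.
ΔS = 0: S: 3/2 → 1/2 — ✗.
Parity must change: odd → even — ✓.
ΔJ = 0, ±1 (not J=0↔0): J: 5/2 → 7/2, ΔJ = +1 — ✓.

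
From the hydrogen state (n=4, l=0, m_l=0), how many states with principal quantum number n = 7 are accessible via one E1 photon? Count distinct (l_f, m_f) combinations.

3

E1 requires Δl = ±1, so l_f ∈ {-1, 1}; with 0 ≤ l_f ≤ n_f−1 = 6, the allowed l_f values are {1}.
For l_f = 1: m_f ∈ {m_i−1, m_i, m_i+1} ∩ [−1, 1] = {-1, 0, 1} → 3 states.
Total: 3.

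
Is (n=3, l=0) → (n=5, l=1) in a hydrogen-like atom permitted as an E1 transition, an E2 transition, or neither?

Δl = 1 − 0 = +1; l_i + l_f = 1.
E1 (Δl = ±1): satisfied.
E2 (Δl = 0,±2, l_i+l_f ≥ 2): not satisfied.

E1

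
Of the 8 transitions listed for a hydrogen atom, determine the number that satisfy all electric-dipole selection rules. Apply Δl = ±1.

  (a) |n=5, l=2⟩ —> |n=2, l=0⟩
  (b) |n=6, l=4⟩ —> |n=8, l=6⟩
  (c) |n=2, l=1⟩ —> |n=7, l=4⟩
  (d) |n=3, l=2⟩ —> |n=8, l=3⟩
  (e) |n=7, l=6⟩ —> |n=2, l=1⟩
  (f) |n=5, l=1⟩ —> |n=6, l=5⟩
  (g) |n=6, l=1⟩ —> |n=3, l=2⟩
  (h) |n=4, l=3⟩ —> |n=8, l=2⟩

3

(a) forbidden — Δl = -2 (E1 requires Δl = ±1)
(b) forbidden — Δl = +2 (E1 requires Δl = ±1)
(c) forbidden — Δl = +3 (E1 requires Δl = ±1)
(d) allowed
(e) forbidden — Δl = -5 (E1 requires Δl = ±1)
(f) forbidden — Δl = +4 (E1 requires Δl = ±1)
(g) allowed
(h) allowed
Total allowed: 3 of 8.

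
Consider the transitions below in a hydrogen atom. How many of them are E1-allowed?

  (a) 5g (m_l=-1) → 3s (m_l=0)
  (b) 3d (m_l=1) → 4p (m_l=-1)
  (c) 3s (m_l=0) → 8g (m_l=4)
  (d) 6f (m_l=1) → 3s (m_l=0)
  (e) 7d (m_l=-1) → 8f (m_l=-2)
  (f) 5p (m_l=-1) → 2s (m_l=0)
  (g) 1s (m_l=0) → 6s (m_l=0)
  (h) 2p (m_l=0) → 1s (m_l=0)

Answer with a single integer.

(a) forbidden — Δl = -4 (E1 requires Δl = ±1)
(b) forbidden — Δm_l = -2 (E1 requires Δm_l = 0, ±1)
(c) forbidden — Δl = +4 (E1 requires Δl = ±1); Δm_l = +4 (E1 requires Δm_l = 0, ±1)
(d) forbidden — Δl = -3 (E1 requires Δl = ±1)
(e) allowed
(f) allowed
(g) forbidden — Δl = +0 (E1 requires Δl = ±1)
(h) allowed
Total allowed: 3 of 8.

3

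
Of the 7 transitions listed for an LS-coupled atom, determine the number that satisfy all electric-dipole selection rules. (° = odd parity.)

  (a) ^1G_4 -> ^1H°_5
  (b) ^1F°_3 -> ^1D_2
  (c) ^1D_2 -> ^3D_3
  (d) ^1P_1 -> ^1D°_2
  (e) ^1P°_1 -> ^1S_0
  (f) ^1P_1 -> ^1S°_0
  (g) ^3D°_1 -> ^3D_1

6

(a) allowed
(b) allowed
(c) forbidden (parity, ΔS fail)
(d) allowed
(e) allowed
(f) allowed
(g) allowed
Total allowed: 6 of 7.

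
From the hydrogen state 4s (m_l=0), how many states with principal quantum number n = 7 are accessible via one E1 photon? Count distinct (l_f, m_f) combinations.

E1 requires Δl = ±1, so l_f ∈ {-1, 1}; with 0 ≤ l_f ≤ n_f−1 = 6, the allowed l_f values are {1}.
For l_f = 1: m_f ∈ {m_i−1, m_i, m_i+1} ∩ [−1, 1] = {-1, 0, 1} → 3 states.
Total: 3.

3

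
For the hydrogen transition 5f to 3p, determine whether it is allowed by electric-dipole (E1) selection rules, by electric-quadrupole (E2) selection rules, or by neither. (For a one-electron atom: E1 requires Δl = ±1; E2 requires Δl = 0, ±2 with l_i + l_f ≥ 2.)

E2

Δl = 1 − 3 = -2; l_i + l_f = 4.
E1 (Δl = ±1): not satisfied.
E2 (Δl = 0,±2, l_i+l_f ≥ 2): satisfied.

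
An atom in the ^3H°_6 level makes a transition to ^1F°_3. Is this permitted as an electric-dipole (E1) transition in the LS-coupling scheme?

Reading off the term symbols: S 1→0, L 5→3, J 6→3, parity odd→odd.
Parity must change: odd → odd — ✗.
ΔS = 0: S: 1 → 0 — ✗.
ΔL = 0, ±1 (not L=0↔0): L: 5 → 3, ΔL = -2 — ✗.
ΔJ = 0, ±1 (not J=0↔0): J: 6 → 3, ΔJ = -3 — ✗.
Rule(s) violated: parity, ΔS, ΔL, ΔJ.

forbidden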